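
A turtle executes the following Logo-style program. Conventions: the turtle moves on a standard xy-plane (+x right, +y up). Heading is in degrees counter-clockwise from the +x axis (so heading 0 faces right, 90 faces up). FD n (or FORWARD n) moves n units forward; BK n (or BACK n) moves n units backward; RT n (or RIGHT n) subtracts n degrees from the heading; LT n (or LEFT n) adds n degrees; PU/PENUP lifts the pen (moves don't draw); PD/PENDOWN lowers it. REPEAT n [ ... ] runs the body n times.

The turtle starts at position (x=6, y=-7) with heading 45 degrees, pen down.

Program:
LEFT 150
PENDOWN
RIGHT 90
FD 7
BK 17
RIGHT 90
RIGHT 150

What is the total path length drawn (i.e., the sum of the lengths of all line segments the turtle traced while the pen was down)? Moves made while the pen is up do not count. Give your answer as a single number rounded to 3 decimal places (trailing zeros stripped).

Answer: 24

Derivation:
Executing turtle program step by step:
Start: pos=(6,-7), heading=45, pen down
LT 150: heading 45 -> 195
PD: pen down
RT 90: heading 195 -> 105
FD 7: (6,-7) -> (4.188,-0.239) [heading=105, draw]
BK 17: (4.188,-0.239) -> (8.588,-16.659) [heading=105, draw]
RT 90: heading 105 -> 15
RT 150: heading 15 -> 225
Final: pos=(8.588,-16.659), heading=225, 2 segment(s) drawn

Segment lengths:
  seg 1: (6,-7) -> (4.188,-0.239), length = 7
  seg 2: (4.188,-0.239) -> (8.588,-16.659), length = 17
Total = 24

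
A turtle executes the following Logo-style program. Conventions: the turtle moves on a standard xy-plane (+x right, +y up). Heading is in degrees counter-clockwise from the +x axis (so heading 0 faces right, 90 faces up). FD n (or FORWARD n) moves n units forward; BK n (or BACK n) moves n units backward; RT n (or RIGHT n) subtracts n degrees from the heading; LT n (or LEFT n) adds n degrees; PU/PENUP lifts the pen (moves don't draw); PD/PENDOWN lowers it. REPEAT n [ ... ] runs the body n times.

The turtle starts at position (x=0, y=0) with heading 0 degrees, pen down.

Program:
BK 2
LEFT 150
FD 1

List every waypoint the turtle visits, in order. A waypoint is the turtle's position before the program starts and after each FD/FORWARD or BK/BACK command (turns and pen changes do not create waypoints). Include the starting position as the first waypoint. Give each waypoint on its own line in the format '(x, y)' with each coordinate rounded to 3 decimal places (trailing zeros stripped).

Answer: (0, 0)
(-2, 0)
(-2.866, 0.5)

Derivation:
Executing turtle program step by step:
Start: pos=(0,0), heading=0, pen down
BK 2: (0,0) -> (-2,0) [heading=0, draw]
LT 150: heading 0 -> 150
FD 1: (-2,0) -> (-2.866,0.5) [heading=150, draw]
Final: pos=(-2.866,0.5), heading=150, 2 segment(s) drawn
Waypoints (3 total):
(0, 0)
(-2, 0)
(-2.866, 0.5)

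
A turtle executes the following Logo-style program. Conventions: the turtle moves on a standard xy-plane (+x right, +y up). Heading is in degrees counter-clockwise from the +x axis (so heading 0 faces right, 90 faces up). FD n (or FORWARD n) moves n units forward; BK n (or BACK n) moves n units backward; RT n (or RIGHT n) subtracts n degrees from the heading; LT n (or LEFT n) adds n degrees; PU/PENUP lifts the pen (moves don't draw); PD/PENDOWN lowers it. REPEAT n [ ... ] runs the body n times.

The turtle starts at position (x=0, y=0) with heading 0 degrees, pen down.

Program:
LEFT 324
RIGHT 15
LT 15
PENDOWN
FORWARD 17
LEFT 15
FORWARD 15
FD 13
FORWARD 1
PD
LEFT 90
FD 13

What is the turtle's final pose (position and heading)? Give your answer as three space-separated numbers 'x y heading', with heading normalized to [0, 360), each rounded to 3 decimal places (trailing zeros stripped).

Executing turtle program step by step:
Start: pos=(0,0), heading=0, pen down
LT 324: heading 0 -> 324
RT 15: heading 324 -> 309
LT 15: heading 309 -> 324
PD: pen down
FD 17: (0,0) -> (13.753,-9.992) [heading=324, draw]
LT 15: heading 324 -> 339
FD 15: (13.753,-9.992) -> (27.757,-15.368) [heading=339, draw]
FD 13: (27.757,-15.368) -> (39.894,-20.027) [heading=339, draw]
FD 1: (39.894,-20.027) -> (40.827,-20.385) [heading=339, draw]
PD: pen down
LT 90: heading 339 -> 69
FD 13: (40.827,-20.385) -> (45.486,-8.248) [heading=69, draw]
Final: pos=(45.486,-8.248), heading=69, 5 segment(s) drawn

Answer: 45.486 -8.248 69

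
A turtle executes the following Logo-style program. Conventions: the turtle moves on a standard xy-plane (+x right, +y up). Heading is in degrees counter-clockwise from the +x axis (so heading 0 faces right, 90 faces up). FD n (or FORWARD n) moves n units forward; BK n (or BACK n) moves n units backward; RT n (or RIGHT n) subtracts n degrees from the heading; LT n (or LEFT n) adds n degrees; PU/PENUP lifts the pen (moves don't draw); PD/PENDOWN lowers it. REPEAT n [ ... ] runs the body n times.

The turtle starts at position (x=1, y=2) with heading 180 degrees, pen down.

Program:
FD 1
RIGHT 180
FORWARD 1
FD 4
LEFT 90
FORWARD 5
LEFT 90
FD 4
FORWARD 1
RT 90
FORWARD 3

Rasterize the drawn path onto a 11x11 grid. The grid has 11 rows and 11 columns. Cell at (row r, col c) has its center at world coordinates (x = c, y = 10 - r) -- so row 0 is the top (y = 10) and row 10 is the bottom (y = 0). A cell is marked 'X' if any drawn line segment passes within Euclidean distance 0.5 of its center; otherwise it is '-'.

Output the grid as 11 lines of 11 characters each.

Segment 0: (1,2) -> (0,2)
Segment 1: (0,2) -> (1,2)
Segment 2: (1,2) -> (5,2)
Segment 3: (5,2) -> (5,7)
Segment 4: (5,7) -> (1,7)
Segment 5: (1,7) -> (0,7)
Segment 6: (0,7) -> (0,10)

Answer: X----------
X----------
X----------
XXXXXX-----
-----X-----
-----X-----
-----X-----
-----X-----
XXXXXX-----
-----------
-----------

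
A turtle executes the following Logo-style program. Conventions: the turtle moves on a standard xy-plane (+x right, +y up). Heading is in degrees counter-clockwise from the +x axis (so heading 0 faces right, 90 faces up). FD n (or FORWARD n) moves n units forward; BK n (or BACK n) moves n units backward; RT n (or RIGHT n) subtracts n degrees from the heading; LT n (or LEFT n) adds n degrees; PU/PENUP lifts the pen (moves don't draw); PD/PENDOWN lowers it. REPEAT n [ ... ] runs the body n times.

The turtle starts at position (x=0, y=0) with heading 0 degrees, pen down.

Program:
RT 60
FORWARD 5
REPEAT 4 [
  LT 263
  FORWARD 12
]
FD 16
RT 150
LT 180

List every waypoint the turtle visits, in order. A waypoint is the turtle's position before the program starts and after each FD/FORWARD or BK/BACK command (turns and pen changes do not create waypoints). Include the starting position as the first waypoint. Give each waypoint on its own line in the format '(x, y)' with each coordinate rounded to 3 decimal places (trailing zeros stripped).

Executing turtle program step by step:
Start: pos=(0,0), heading=0, pen down
RT 60: heading 0 -> 300
FD 5: (0,0) -> (2.5,-4.33) [heading=300, draw]
REPEAT 4 [
  -- iteration 1/4 --
  LT 263: heading 300 -> 203
  FD 12: (2.5,-4.33) -> (-8.546,-9.019) [heading=203, draw]
  -- iteration 2/4 --
  LT 263: heading 203 -> 106
  FD 12: (-8.546,-9.019) -> (-11.854,2.516) [heading=106, draw]
  -- iteration 3/4 --
  LT 263: heading 106 -> 9
  FD 12: (-11.854,2.516) -> (-0.001,4.393) [heading=9, draw]
  -- iteration 4/4 --
  LT 263: heading 9 -> 272
  FD 12: (-0.001,4.393) -> (0.417,-7.599) [heading=272, draw]
]
FD 16: (0.417,-7.599) -> (0.976,-23.589) [heading=272, draw]
RT 150: heading 272 -> 122
LT 180: heading 122 -> 302
Final: pos=(0.976,-23.589), heading=302, 6 segment(s) drawn
Waypoints (7 total):
(0, 0)
(2.5, -4.33)
(-8.546, -9.019)
(-11.854, 2.516)
(-0.001, 4.393)
(0.417, -7.599)
(0.976, -23.589)

Answer: (0, 0)
(2.5, -4.33)
(-8.546, -9.019)
(-11.854, 2.516)
(-0.001, 4.393)
(0.417, -7.599)
(0.976, -23.589)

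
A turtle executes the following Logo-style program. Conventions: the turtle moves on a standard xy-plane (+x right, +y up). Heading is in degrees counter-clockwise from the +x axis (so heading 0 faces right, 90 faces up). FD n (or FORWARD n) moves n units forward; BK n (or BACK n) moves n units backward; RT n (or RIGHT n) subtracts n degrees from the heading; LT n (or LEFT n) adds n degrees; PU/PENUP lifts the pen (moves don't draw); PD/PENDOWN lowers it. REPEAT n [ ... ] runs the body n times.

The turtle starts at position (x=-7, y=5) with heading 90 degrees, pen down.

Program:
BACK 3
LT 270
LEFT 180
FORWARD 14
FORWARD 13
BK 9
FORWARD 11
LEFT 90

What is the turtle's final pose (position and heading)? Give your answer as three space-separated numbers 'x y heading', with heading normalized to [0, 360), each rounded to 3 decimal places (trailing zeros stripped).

Executing turtle program step by step:
Start: pos=(-7,5), heading=90, pen down
BK 3: (-7,5) -> (-7,2) [heading=90, draw]
LT 270: heading 90 -> 0
LT 180: heading 0 -> 180
FD 14: (-7,2) -> (-21,2) [heading=180, draw]
FD 13: (-21,2) -> (-34,2) [heading=180, draw]
BK 9: (-34,2) -> (-25,2) [heading=180, draw]
FD 11: (-25,2) -> (-36,2) [heading=180, draw]
LT 90: heading 180 -> 270
Final: pos=(-36,2), heading=270, 5 segment(s) drawn

Answer: -36 2 270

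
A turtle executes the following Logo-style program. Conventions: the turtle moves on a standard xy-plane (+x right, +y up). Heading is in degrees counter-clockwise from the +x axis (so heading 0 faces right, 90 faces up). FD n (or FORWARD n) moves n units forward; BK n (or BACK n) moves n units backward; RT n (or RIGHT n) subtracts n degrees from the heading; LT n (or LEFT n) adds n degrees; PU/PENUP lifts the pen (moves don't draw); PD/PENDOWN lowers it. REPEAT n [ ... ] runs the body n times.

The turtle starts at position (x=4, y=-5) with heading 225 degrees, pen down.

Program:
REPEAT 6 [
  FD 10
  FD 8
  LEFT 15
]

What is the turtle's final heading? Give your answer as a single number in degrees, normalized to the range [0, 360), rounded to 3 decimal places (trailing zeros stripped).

Answer: 315

Derivation:
Executing turtle program step by step:
Start: pos=(4,-5), heading=225, pen down
REPEAT 6 [
  -- iteration 1/6 --
  FD 10: (4,-5) -> (-3.071,-12.071) [heading=225, draw]
  FD 8: (-3.071,-12.071) -> (-8.728,-17.728) [heading=225, draw]
  LT 15: heading 225 -> 240
  -- iteration 2/6 --
  FD 10: (-8.728,-17.728) -> (-13.728,-26.388) [heading=240, draw]
  FD 8: (-13.728,-26.388) -> (-17.728,-33.316) [heading=240, draw]
  LT 15: heading 240 -> 255
  -- iteration 3/6 --
  FD 10: (-17.728,-33.316) -> (-20.316,-42.976) [heading=255, draw]
  FD 8: (-20.316,-42.976) -> (-22.387,-50.703) [heading=255, draw]
  LT 15: heading 255 -> 270
  -- iteration 4/6 --
  FD 10: (-22.387,-50.703) -> (-22.387,-60.703) [heading=270, draw]
  FD 8: (-22.387,-60.703) -> (-22.387,-68.703) [heading=270, draw]
  LT 15: heading 270 -> 285
  -- iteration 5/6 --
  FD 10: (-22.387,-68.703) -> (-19.798,-78.362) [heading=285, draw]
  FD 8: (-19.798,-78.362) -> (-17.728,-86.09) [heading=285, draw]
  LT 15: heading 285 -> 300
  -- iteration 6/6 --
  FD 10: (-17.728,-86.09) -> (-12.728,-94.75) [heading=300, draw]
  FD 8: (-12.728,-94.75) -> (-8.728,-101.678) [heading=300, draw]
  LT 15: heading 300 -> 315
]
Final: pos=(-8.728,-101.678), heading=315, 12 segment(s) drawn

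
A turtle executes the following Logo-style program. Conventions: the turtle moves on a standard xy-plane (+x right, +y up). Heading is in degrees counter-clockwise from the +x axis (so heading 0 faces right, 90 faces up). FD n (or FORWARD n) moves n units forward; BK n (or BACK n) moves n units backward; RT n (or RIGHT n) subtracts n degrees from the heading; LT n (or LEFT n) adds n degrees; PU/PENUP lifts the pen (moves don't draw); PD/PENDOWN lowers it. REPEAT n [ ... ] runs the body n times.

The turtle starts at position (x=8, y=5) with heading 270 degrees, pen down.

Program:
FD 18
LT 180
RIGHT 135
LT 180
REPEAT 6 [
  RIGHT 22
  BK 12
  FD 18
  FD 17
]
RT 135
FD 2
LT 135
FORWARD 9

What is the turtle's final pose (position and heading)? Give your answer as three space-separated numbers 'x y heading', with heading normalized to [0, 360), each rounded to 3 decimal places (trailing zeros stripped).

Executing turtle program step by step:
Start: pos=(8,5), heading=270, pen down
FD 18: (8,5) -> (8,-13) [heading=270, draw]
LT 180: heading 270 -> 90
RT 135: heading 90 -> 315
LT 180: heading 315 -> 135
REPEAT 6 [
  -- iteration 1/6 --
  RT 22: heading 135 -> 113
  BK 12: (8,-13) -> (12.689,-24.046) [heading=113, draw]
  FD 18: (12.689,-24.046) -> (5.656,-7.477) [heading=113, draw]
  FD 17: (5.656,-7.477) -> (-0.987,8.172) [heading=113, draw]
  -- iteration 2/6 --
  RT 22: heading 113 -> 91
  BK 12: (-0.987,8.172) -> (-0.777,-3.827) [heading=91, draw]
  FD 18: (-0.777,-3.827) -> (-1.092,14.171) [heading=91, draw]
  FD 17: (-1.092,14.171) -> (-1.388,31.168) [heading=91, draw]
  -- iteration 3/6 --
  RT 22: heading 91 -> 69
  BK 12: (-1.388,31.168) -> (-5.689,19.965) [heading=69, draw]
  FD 18: (-5.689,19.965) -> (0.762,36.77) [heading=69, draw]
  FD 17: (0.762,36.77) -> (6.854,52.64) [heading=69, draw]
  -- iteration 4/6 --
  RT 22: heading 69 -> 47
  BK 12: (6.854,52.64) -> (-1.33,43.864) [heading=47, draw]
  FD 18: (-1.33,43.864) -> (10.946,57.029) [heading=47, draw]
  FD 17: (10.946,57.029) -> (22.54,69.462) [heading=47, draw]
  -- iteration 5/6 --
  RT 22: heading 47 -> 25
  BK 12: (22.54,69.462) -> (11.665,64.39) [heading=25, draw]
  FD 18: (11.665,64.39) -> (27.978,71.997) [heading=25, draw]
  FD 17: (27.978,71.997) -> (43.385,79.182) [heading=25, draw]
  -- iteration 6/6 --
  RT 22: heading 25 -> 3
  BK 12: (43.385,79.182) -> (31.402,78.554) [heading=3, draw]
  FD 18: (31.402,78.554) -> (49.377,79.496) [heading=3, draw]
  FD 17: (49.377,79.496) -> (66.354,80.386) [heading=3, draw]
]
RT 135: heading 3 -> 228
FD 2: (66.354,80.386) -> (65.016,78.899) [heading=228, draw]
LT 135: heading 228 -> 3
FD 9: (65.016,78.899) -> (74.003,79.37) [heading=3, draw]
Final: pos=(74.003,79.37), heading=3, 21 segment(s) drawn

Answer: 74.003 79.37 3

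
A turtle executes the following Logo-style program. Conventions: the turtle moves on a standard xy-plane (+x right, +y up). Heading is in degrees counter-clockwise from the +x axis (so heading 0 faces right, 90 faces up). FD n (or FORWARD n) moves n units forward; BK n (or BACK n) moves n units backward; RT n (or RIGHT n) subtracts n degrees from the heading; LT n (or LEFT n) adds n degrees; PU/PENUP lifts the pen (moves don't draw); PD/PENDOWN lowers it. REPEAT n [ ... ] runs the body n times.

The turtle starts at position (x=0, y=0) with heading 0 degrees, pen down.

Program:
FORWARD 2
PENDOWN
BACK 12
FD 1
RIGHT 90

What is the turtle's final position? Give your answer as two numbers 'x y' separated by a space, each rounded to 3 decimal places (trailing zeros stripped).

Executing turtle program step by step:
Start: pos=(0,0), heading=0, pen down
FD 2: (0,0) -> (2,0) [heading=0, draw]
PD: pen down
BK 12: (2,0) -> (-10,0) [heading=0, draw]
FD 1: (-10,0) -> (-9,0) [heading=0, draw]
RT 90: heading 0 -> 270
Final: pos=(-9,0), heading=270, 3 segment(s) drawn

Answer: -9 0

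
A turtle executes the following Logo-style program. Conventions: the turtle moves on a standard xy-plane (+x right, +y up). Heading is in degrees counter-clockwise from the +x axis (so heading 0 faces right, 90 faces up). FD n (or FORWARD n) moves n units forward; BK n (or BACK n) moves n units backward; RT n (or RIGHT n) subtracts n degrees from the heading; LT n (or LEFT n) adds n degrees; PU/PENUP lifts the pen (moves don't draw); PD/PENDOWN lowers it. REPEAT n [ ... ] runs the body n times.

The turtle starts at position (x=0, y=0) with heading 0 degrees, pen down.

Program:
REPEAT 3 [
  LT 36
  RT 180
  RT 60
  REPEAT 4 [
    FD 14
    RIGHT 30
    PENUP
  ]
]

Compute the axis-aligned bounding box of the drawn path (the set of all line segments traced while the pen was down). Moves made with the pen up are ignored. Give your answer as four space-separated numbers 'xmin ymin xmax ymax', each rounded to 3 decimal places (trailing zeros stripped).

Answer: -12.79 0 0 5.694

Derivation:
Executing turtle program step by step:
Start: pos=(0,0), heading=0, pen down
REPEAT 3 [
  -- iteration 1/3 --
  LT 36: heading 0 -> 36
  RT 180: heading 36 -> 216
  RT 60: heading 216 -> 156
  REPEAT 4 [
    -- iteration 1/4 --
    FD 14: (0,0) -> (-12.79,5.694) [heading=156, draw]
    RT 30: heading 156 -> 126
    PU: pen up
    -- iteration 2/4 --
    FD 14: (-12.79,5.694) -> (-21.019,17.021) [heading=126, move]
    RT 30: heading 126 -> 96
    PU: pen up
    -- iteration 3/4 --
    FD 14: (-21.019,17.021) -> (-22.482,30.944) [heading=96, move]
    RT 30: heading 96 -> 66
    PU: pen up
    -- iteration 4/4 --
    FD 14: (-22.482,30.944) -> (-16.788,43.733) [heading=66, move]
    RT 30: heading 66 -> 36
    PU: pen up
  ]
  -- iteration 2/3 --
  LT 36: heading 36 -> 72
  RT 180: heading 72 -> 252
  RT 60: heading 252 -> 192
  REPEAT 4 [
    -- iteration 1/4 --
    FD 14: (-16.788,43.733) -> (-30.482,40.823) [heading=192, move]
    RT 30: heading 192 -> 162
    PU: pen up
    -- iteration 2/4 --
    FD 14: (-30.482,40.823) -> (-43.797,45.149) [heading=162, move]
    RT 30: heading 162 -> 132
    PU: pen up
    -- iteration 3/4 --
    FD 14: (-43.797,45.149) -> (-53.164,55.553) [heading=132, move]
    RT 30: heading 132 -> 102
    PU: pen up
    -- iteration 4/4 --
    FD 14: (-53.164,55.553) -> (-56.075,69.247) [heading=102, move]
    RT 30: heading 102 -> 72
    PU: pen up
  ]
  -- iteration 3/3 --
  LT 36: heading 72 -> 108
  RT 180: heading 108 -> 288
  RT 60: heading 288 -> 228
  REPEAT 4 [
    -- iteration 1/4 --
    FD 14: (-56.075,69.247) -> (-65.443,58.843) [heading=228, move]
    RT 30: heading 228 -> 198
    PU: pen up
    -- iteration 2/4 --
    FD 14: (-65.443,58.843) -> (-78.758,54.517) [heading=198, move]
    RT 30: heading 198 -> 168
    PU: pen up
    -- iteration 3/4 --
    FD 14: (-78.758,54.517) -> (-92.452,57.428) [heading=168, move]
    RT 30: heading 168 -> 138
    PU: pen up
    -- iteration 4/4 --
    FD 14: (-92.452,57.428) -> (-102.856,66.795) [heading=138, move]
    RT 30: heading 138 -> 108
    PU: pen up
  ]
]
Final: pos=(-102.856,66.795), heading=108, 1 segment(s) drawn

Segment endpoints: x in {-12.79, 0}, y in {0, 5.694}
xmin=-12.79, ymin=0, xmax=0, ymax=5.694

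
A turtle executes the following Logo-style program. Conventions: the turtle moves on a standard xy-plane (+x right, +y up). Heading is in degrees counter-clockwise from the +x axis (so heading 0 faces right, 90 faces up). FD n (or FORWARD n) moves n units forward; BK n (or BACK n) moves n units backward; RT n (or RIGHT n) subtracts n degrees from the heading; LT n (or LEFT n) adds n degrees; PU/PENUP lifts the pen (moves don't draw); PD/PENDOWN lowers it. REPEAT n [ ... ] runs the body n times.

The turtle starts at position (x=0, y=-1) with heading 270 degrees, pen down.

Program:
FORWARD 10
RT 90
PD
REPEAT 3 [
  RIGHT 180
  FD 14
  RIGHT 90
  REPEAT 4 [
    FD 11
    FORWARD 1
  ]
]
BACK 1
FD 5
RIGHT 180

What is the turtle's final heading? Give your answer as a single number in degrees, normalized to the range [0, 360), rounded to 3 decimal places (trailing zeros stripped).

Executing turtle program step by step:
Start: pos=(0,-1), heading=270, pen down
FD 10: (0,-1) -> (0,-11) [heading=270, draw]
RT 90: heading 270 -> 180
PD: pen down
REPEAT 3 [
  -- iteration 1/3 --
  RT 180: heading 180 -> 0
  FD 14: (0,-11) -> (14,-11) [heading=0, draw]
  RT 90: heading 0 -> 270
  REPEAT 4 [
    -- iteration 1/4 --
    FD 11: (14,-11) -> (14,-22) [heading=270, draw]
    FD 1: (14,-22) -> (14,-23) [heading=270, draw]
    -- iteration 2/4 --
    FD 11: (14,-23) -> (14,-34) [heading=270, draw]
    FD 1: (14,-34) -> (14,-35) [heading=270, draw]
    -- iteration 3/4 --
    FD 11: (14,-35) -> (14,-46) [heading=270, draw]
    FD 1: (14,-46) -> (14,-47) [heading=270, draw]
    -- iteration 4/4 --
    FD 11: (14,-47) -> (14,-58) [heading=270, draw]
    FD 1: (14,-58) -> (14,-59) [heading=270, draw]
  ]
  -- iteration 2/3 --
  RT 180: heading 270 -> 90
  FD 14: (14,-59) -> (14,-45) [heading=90, draw]
  RT 90: heading 90 -> 0
  REPEAT 4 [
    -- iteration 1/4 --
    FD 11: (14,-45) -> (25,-45) [heading=0, draw]
    FD 1: (25,-45) -> (26,-45) [heading=0, draw]
    -- iteration 2/4 --
    FD 11: (26,-45) -> (37,-45) [heading=0, draw]
    FD 1: (37,-45) -> (38,-45) [heading=0, draw]
    -- iteration 3/4 --
    FD 11: (38,-45) -> (49,-45) [heading=0, draw]
    FD 1: (49,-45) -> (50,-45) [heading=0, draw]
    -- iteration 4/4 --
    FD 11: (50,-45) -> (61,-45) [heading=0, draw]
    FD 1: (61,-45) -> (62,-45) [heading=0, draw]
  ]
  -- iteration 3/3 --
  RT 180: heading 0 -> 180
  FD 14: (62,-45) -> (48,-45) [heading=180, draw]
  RT 90: heading 180 -> 90
  REPEAT 4 [
    -- iteration 1/4 --
    FD 11: (48,-45) -> (48,-34) [heading=90, draw]
    FD 1: (48,-34) -> (48,-33) [heading=90, draw]
    -- iteration 2/4 --
    FD 11: (48,-33) -> (48,-22) [heading=90, draw]
    FD 1: (48,-22) -> (48,-21) [heading=90, draw]
    -- iteration 3/4 --
    FD 11: (48,-21) -> (48,-10) [heading=90, draw]
    FD 1: (48,-10) -> (48,-9) [heading=90, draw]
    -- iteration 4/4 --
    FD 11: (48,-9) -> (48,2) [heading=90, draw]
    FD 1: (48,2) -> (48,3) [heading=90, draw]
  ]
]
BK 1: (48,3) -> (48,2) [heading=90, draw]
FD 5: (48,2) -> (48,7) [heading=90, draw]
RT 180: heading 90 -> 270
Final: pos=(48,7), heading=270, 30 segment(s) drawn

Answer: 270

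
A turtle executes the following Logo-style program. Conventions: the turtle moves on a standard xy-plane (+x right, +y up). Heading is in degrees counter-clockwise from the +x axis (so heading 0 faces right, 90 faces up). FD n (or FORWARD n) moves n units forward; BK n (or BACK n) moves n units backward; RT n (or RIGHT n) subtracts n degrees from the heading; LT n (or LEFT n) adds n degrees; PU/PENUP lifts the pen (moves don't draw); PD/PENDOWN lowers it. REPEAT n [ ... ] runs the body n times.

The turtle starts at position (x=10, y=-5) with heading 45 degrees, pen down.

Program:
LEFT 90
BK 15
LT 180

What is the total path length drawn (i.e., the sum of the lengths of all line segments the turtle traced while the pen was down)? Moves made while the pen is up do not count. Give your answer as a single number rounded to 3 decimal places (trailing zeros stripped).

Answer: 15

Derivation:
Executing turtle program step by step:
Start: pos=(10,-5), heading=45, pen down
LT 90: heading 45 -> 135
BK 15: (10,-5) -> (20.607,-15.607) [heading=135, draw]
LT 180: heading 135 -> 315
Final: pos=(20.607,-15.607), heading=315, 1 segment(s) drawn

Segment lengths:
  seg 1: (10,-5) -> (20.607,-15.607), length = 15
Total = 15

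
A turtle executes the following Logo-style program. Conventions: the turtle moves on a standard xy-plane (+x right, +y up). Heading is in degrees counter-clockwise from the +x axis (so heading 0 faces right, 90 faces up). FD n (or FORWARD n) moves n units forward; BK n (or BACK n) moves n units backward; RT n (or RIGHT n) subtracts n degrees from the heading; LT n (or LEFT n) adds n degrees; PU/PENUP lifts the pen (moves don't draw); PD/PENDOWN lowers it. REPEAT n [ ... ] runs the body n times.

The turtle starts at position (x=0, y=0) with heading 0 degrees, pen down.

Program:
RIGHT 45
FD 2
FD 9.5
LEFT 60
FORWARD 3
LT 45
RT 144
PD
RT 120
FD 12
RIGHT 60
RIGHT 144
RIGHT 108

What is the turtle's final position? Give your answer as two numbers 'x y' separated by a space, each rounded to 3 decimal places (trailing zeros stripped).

Executing turtle program step by step:
Start: pos=(0,0), heading=0, pen down
RT 45: heading 0 -> 315
FD 2: (0,0) -> (1.414,-1.414) [heading=315, draw]
FD 9.5: (1.414,-1.414) -> (8.132,-8.132) [heading=315, draw]
LT 60: heading 315 -> 15
FD 3: (8.132,-8.132) -> (11.03,-7.355) [heading=15, draw]
LT 45: heading 15 -> 60
RT 144: heading 60 -> 276
PD: pen down
RT 120: heading 276 -> 156
FD 12: (11.03,-7.355) -> (0.067,-2.474) [heading=156, draw]
RT 60: heading 156 -> 96
RT 144: heading 96 -> 312
RT 108: heading 312 -> 204
Final: pos=(0.067,-2.474), heading=204, 4 segment(s) drawn

Answer: 0.067 -2.474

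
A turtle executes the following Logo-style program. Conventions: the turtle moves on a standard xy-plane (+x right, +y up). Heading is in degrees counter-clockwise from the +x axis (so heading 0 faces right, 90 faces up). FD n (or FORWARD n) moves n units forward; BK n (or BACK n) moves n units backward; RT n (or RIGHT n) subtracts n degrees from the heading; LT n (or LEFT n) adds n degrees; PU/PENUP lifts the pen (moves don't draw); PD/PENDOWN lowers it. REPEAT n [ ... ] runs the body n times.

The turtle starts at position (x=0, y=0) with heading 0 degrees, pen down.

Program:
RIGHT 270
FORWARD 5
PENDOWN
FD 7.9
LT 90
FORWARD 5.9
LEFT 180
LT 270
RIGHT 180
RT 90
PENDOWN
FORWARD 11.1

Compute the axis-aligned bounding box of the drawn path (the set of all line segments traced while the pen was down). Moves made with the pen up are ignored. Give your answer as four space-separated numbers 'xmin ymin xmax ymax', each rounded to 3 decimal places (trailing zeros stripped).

Answer: -5.9 0 5.2 12.9

Derivation:
Executing turtle program step by step:
Start: pos=(0,0), heading=0, pen down
RT 270: heading 0 -> 90
FD 5: (0,0) -> (0,5) [heading=90, draw]
PD: pen down
FD 7.9: (0,5) -> (0,12.9) [heading=90, draw]
LT 90: heading 90 -> 180
FD 5.9: (0,12.9) -> (-5.9,12.9) [heading=180, draw]
LT 180: heading 180 -> 0
LT 270: heading 0 -> 270
RT 180: heading 270 -> 90
RT 90: heading 90 -> 0
PD: pen down
FD 11.1: (-5.9,12.9) -> (5.2,12.9) [heading=0, draw]
Final: pos=(5.2,12.9), heading=0, 4 segment(s) drawn

Segment endpoints: x in {-5.9, 0, 0, 0, 5.2}, y in {0, 5, 12.9}
xmin=-5.9, ymin=0, xmax=5.2, ymax=12.9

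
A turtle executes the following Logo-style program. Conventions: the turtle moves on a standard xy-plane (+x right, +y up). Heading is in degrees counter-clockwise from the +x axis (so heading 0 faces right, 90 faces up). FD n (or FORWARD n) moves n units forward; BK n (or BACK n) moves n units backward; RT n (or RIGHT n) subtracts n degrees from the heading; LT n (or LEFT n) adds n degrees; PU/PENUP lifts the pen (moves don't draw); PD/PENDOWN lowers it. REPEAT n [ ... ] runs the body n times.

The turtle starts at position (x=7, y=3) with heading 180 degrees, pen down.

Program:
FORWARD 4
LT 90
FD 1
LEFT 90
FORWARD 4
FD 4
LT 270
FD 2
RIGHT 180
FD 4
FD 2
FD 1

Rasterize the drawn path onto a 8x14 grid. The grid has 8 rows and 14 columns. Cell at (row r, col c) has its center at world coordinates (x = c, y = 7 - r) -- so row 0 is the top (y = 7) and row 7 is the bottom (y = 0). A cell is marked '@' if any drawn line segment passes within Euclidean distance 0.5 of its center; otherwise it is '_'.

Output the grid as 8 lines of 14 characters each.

Segment 0: (7,3) -> (3,3)
Segment 1: (3,3) -> (3,2)
Segment 2: (3,2) -> (7,2)
Segment 3: (7,2) -> (11,2)
Segment 4: (11,2) -> (11,-0)
Segment 5: (11,-0) -> (11,4)
Segment 6: (11,4) -> (11,6)
Segment 7: (11,6) -> (11,7)

Answer: ___________@__
___________@__
___________@__
___________@__
___@@@@@___@__
___@@@@@@@@@__
___________@__
___________@__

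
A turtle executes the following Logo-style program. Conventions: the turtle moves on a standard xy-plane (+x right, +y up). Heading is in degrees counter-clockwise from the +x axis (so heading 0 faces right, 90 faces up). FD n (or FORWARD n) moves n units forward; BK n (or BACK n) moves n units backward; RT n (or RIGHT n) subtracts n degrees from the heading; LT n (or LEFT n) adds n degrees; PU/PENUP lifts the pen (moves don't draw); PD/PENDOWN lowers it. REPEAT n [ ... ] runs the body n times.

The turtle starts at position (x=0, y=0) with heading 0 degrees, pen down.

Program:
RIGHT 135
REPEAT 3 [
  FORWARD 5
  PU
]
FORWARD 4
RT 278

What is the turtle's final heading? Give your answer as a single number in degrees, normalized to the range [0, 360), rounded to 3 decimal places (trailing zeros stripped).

Answer: 307

Derivation:
Executing turtle program step by step:
Start: pos=(0,0), heading=0, pen down
RT 135: heading 0 -> 225
REPEAT 3 [
  -- iteration 1/3 --
  FD 5: (0,0) -> (-3.536,-3.536) [heading=225, draw]
  PU: pen up
  -- iteration 2/3 --
  FD 5: (-3.536,-3.536) -> (-7.071,-7.071) [heading=225, move]
  PU: pen up
  -- iteration 3/3 --
  FD 5: (-7.071,-7.071) -> (-10.607,-10.607) [heading=225, move]
  PU: pen up
]
FD 4: (-10.607,-10.607) -> (-13.435,-13.435) [heading=225, move]
RT 278: heading 225 -> 307
Final: pos=(-13.435,-13.435), heading=307, 1 segment(s) drawn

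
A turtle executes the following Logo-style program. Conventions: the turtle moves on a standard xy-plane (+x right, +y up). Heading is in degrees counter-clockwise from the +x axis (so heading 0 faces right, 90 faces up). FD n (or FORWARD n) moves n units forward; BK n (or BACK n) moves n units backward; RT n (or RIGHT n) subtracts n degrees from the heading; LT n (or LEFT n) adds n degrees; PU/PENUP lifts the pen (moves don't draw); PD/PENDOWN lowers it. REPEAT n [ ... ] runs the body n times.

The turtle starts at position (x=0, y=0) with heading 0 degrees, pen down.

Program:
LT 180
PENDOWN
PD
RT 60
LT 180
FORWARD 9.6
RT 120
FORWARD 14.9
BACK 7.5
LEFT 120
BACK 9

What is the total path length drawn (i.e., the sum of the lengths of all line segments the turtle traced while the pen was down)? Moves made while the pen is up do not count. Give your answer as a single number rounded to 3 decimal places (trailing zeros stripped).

Executing turtle program step by step:
Start: pos=(0,0), heading=0, pen down
LT 180: heading 0 -> 180
PD: pen down
PD: pen down
RT 60: heading 180 -> 120
LT 180: heading 120 -> 300
FD 9.6: (0,0) -> (4.8,-8.314) [heading=300, draw]
RT 120: heading 300 -> 180
FD 14.9: (4.8,-8.314) -> (-10.1,-8.314) [heading=180, draw]
BK 7.5: (-10.1,-8.314) -> (-2.6,-8.314) [heading=180, draw]
LT 120: heading 180 -> 300
BK 9: (-2.6,-8.314) -> (-7.1,-0.52) [heading=300, draw]
Final: pos=(-7.1,-0.52), heading=300, 4 segment(s) drawn

Segment lengths:
  seg 1: (0,0) -> (4.8,-8.314), length = 9.6
  seg 2: (4.8,-8.314) -> (-10.1,-8.314), length = 14.9
  seg 3: (-10.1,-8.314) -> (-2.6,-8.314), length = 7.5
  seg 4: (-2.6,-8.314) -> (-7.1,-0.52), length = 9
Total = 41

Answer: 41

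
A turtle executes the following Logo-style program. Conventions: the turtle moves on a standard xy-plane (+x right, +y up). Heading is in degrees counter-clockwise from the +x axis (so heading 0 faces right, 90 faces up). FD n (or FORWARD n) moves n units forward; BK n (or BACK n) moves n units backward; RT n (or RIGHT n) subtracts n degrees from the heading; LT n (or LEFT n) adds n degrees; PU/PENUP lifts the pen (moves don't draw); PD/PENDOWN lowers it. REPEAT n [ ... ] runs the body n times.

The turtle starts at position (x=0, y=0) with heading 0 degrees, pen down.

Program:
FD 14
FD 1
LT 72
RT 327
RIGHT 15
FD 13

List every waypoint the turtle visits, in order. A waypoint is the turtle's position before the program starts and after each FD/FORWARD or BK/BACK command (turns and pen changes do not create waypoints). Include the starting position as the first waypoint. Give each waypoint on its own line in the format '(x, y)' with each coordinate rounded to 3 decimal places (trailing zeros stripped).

Answer: (0, 0)
(14, 0)
(15, 0)
(15, 13)

Derivation:
Executing turtle program step by step:
Start: pos=(0,0), heading=0, pen down
FD 14: (0,0) -> (14,0) [heading=0, draw]
FD 1: (14,0) -> (15,0) [heading=0, draw]
LT 72: heading 0 -> 72
RT 327: heading 72 -> 105
RT 15: heading 105 -> 90
FD 13: (15,0) -> (15,13) [heading=90, draw]
Final: pos=(15,13), heading=90, 3 segment(s) drawn
Waypoints (4 total):
(0, 0)
(14, 0)
(15, 0)
(15, 13)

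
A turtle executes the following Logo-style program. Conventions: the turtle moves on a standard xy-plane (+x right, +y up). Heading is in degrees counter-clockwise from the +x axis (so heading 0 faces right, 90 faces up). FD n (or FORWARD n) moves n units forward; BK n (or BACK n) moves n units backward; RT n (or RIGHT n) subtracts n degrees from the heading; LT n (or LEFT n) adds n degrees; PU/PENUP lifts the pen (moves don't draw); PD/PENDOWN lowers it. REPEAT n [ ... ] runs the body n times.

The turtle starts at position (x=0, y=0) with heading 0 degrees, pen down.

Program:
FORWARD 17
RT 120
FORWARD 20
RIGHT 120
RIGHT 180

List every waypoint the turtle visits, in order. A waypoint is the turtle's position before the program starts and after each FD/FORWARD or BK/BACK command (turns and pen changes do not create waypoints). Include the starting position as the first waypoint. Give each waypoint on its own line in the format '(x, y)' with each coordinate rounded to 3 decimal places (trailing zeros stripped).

Executing turtle program step by step:
Start: pos=(0,0), heading=0, pen down
FD 17: (0,0) -> (17,0) [heading=0, draw]
RT 120: heading 0 -> 240
FD 20: (17,0) -> (7,-17.321) [heading=240, draw]
RT 120: heading 240 -> 120
RT 180: heading 120 -> 300
Final: pos=(7,-17.321), heading=300, 2 segment(s) drawn
Waypoints (3 total):
(0, 0)
(17, 0)
(7, -17.321)

Answer: (0, 0)
(17, 0)
(7, -17.321)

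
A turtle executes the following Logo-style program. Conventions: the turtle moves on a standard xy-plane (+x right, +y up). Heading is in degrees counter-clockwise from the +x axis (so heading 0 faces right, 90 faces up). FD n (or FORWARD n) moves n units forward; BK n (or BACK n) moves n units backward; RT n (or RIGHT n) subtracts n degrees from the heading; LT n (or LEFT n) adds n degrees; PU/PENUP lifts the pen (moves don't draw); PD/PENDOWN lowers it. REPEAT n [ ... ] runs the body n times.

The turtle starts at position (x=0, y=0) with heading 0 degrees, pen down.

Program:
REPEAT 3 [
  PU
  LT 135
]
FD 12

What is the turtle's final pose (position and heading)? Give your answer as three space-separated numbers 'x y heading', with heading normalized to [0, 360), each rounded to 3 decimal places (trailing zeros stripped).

Executing turtle program step by step:
Start: pos=(0,0), heading=0, pen down
REPEAT 3 [
  -- iteration 1/3 --
  PU: pen up
  LT 135: heading 0 -> 135
  -- iteration 2/3 --
  PU: pen up
  LT 135: heading 135 -> 270
  -- iteration 3/3 --
  PU: pen up
  LT 135: heading 270 -> 45
]
FD 12: (0,0) -> (8.485,8.485) [heading=45, move]
Final: pos=(8.485,8.485), heading=45, 0 segment(s) drawn

Answer: 8.485 8.485 45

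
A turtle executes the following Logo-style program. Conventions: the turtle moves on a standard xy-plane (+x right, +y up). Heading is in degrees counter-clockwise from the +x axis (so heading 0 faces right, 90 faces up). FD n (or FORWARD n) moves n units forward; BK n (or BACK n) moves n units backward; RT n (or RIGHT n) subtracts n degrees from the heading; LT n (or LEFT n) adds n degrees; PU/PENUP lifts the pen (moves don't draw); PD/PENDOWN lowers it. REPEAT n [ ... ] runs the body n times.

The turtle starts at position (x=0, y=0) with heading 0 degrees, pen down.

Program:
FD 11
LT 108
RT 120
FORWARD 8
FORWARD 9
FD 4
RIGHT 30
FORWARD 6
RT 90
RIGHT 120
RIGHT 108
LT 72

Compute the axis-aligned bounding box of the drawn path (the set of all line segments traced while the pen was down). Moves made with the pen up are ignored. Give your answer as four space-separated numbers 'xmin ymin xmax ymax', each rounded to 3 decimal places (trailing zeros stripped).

Executing turtle program step by step:
Start: pos=(0,0), heading=0, pen down
FD 11: (0,0) -> (11,0) [heading=0, draw]
LT 108: heading 0 -> 108
RT 120: heading 108 -> 348
FD 8: (11,0) -> (18.825,-1.663) [heading=348, draw]
FD 9: (18.825,-1.663) -> (27.629,-3.534) [heading=348, draw]
FD 4: (27.629,-3.534) -> (31.541,-4.366) [heading=348, draw]
RT 30: heading 348 -> 318
FD 6: (31.541,-4.366) -> (36,-8.381) [heading=318, draw]
RT 90: heading 318 -> 228
RT 120: heading 228 -> 108
RT 108: heading 108 -> 0
LT 72: heading 0 -> 72
Final: pos=(36,-8.381), heading=72, 5 segment(s) drawn

Segment endpoints: x in {0, 11, 18.825, 27.629, 31.541, 36}, y in {-8.381, -4.366, -3.534, -1.663, 0}
xmin=0, ymin=-8.381, xmax=36, ymax=0

Answer: 0 -8.381 36 0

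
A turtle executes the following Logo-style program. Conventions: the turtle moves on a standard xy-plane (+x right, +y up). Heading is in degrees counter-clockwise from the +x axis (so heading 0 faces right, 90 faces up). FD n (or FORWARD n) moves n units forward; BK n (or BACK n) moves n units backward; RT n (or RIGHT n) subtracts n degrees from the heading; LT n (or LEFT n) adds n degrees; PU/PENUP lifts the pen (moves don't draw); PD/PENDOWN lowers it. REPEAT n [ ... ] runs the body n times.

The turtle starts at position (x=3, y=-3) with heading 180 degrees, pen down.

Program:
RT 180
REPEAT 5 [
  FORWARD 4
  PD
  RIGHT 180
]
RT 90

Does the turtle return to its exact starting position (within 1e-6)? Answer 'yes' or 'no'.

Answer: no

Derivation:
Executing turtle program step by step:
Start: pos=(3,-3), heading=180, pen down
RT 180: heading 180 -> 0
REPEAT 5 [
  -- iteration 1/5 --
  FD 4: (3,-3) -> (7,-3) [heading=0, draw]
  PD: pen down
  RT 180: heading 0 -> 180
  -- iteration 2/5 --
  FD 4: (7,-3) -> (3,-3) [heading=180, draw]
  PD: pen down
  RT 180: heading 180 -> 0
  -- iteration 3/5 --
  FD 4: (3,-3) -> (7,-3) [heading=0, draw]
  PD: pen down
  RT 180: heading 0 -> 180
  -- iteration 4/5 --
  FD 4: (7,-3) -> (3,-3) [heading=180, draw]
  PD: pen down
  RT 180: heading 180 -> 0
  -- iteration 5/5 --
  FD 4: (3,-3) -> (7,-3) [heading=0, draw]
  PD: pen down
  RT 180: heading 0 -> 180
]
RT 90: heading 180 -> 90
Final: pos=(7,-3), heading=90, 5 segment(s) drawn

Start position: (3, -3)
Final position: (7, -3)
Distance = 4; >= 1e-6 -> NOT closed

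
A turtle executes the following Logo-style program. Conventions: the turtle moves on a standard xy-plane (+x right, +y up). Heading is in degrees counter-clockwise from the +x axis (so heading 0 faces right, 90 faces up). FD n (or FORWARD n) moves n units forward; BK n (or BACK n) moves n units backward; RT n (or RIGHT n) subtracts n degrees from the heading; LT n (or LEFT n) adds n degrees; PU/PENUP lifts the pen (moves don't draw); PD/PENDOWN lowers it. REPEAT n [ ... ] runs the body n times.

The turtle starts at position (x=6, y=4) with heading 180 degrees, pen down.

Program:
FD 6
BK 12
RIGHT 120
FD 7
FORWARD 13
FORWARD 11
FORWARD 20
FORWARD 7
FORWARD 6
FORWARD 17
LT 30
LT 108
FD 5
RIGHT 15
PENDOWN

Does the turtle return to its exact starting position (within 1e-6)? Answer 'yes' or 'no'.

Answer: no

Derivation:
Executing turtle program step by step:
Start: pos=(6,4), heading=180, pen down
FD 6: (6,4) -> (0,4) [heading=180, draw]
BK 12: (0,4) -> (12,4) [heading=180, draw]
RT 120: heading 180 -> 60
FD 7: (12,4) -> (15.5,10.062) [heading=60, draw]
FD 13: (15.5,10.062) -> (22,21.321) [heading=60, draw]
FD 11: (22,21.321) -> (27.5,30.847) [heading=60, draw]
FD 20: (27.5,30.847) -> (37.5,48.167) [heading=60, draw]
FD 7: (37.5,48.167) -> (41,54.229) [heading=60, draw]
FD 6: (41,54.229) -> (44,59.426) [heading=60, draw]
FD 17: (44,59.426) -> (52.5,74.148) [heading=60, draw]
LT 30: heading 60 -> 90
LT 108: heading 90 -> 198
FD 5: (52.5,74.148) -> (47.745,72.603) [heading=198, draw]
RT 15: heading 198 -> 183
PD: pen down
Final: pos=(47.745,72.603), heading=183, 10 segment(s) drawn

Start position: (6, 4)
Final position: (47.745, 72.603)
Distance = 80.306; >= 1e-6 -> NOT closed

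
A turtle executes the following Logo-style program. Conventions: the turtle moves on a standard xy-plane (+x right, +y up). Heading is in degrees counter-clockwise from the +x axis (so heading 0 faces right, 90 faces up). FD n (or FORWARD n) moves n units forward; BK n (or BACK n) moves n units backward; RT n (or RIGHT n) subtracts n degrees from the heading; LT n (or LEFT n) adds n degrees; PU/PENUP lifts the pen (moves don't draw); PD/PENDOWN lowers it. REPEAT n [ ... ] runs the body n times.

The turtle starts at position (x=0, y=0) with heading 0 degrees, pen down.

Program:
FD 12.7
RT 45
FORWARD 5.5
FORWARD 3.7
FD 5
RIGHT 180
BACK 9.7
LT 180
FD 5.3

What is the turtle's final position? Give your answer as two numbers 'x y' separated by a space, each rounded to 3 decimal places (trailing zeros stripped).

Answer: 33.348 -20.648

Derivation:
Executing turtle program step by step:
Start: pos=(0,0), heading=0, pen down
FD 12.7: (0,0) -> (12.7,0) [heading=0, draw]
RT 45: heading 0 -> 315
FD 5.5: (12.7,0) -> (16.589,-3.889) [heading=315, draw]
FD 3.7: (16.589,-3.889) -> (19.205,-6.505) [heading=315, draw]
FD 5: (19.205,-6.505) -> (22.741,-10.041) [heading=315, draw]
RT 180: heading 315 -> 135
BK 9.7: (22.741,-10.041) -> (29.6,-16.9) [heading=135, draw]
LT 180: heading 135 -> 315
FD 5.3: (29.6,-16.9) -> (33.348,-20.648) [heading=315, draw]
Final: pos=(33.348,-20.648), heading=315, 6 segment(s) drawn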